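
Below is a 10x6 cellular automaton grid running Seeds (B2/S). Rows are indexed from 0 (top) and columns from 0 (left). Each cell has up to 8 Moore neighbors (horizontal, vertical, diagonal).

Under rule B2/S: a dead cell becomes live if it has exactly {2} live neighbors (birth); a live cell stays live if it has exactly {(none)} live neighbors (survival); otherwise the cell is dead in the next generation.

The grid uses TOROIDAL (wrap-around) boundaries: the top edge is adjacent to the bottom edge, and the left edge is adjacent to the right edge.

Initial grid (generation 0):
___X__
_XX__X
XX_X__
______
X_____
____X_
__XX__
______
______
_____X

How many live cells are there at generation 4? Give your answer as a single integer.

Simulating step by step:
Generation 0 (given above): 12 live cells
Generation 1: 14 live cells
_X___X
______
____XX
__X__X
_____X
_XX__X
____X_
__XX__
______
____X_
Generation 2: 14 live cells
X___X_
______
X__X__
___X__
___X__
___X__
X____X
____X_
__X_X_
X____X
Generation 3: 15 live cells
_X____
XX_XX_
__X_X_
______
______
X_X__X
___X__
XX____
XX____
______
Generation 4: 16 live cells
___XXX
______
X_____
___X__
XX___X
_X_XX_
____X_
_____X
__X__X
__X___
Population at generation 4: 16

Answer: 16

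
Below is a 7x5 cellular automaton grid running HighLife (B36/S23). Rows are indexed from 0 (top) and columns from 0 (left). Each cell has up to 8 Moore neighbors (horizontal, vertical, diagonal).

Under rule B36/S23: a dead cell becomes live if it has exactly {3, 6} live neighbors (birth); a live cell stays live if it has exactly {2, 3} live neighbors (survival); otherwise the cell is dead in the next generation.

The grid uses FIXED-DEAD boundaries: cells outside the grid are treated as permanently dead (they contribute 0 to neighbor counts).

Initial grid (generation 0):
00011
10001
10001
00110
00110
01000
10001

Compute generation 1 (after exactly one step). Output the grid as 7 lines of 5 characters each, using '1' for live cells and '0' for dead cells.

Answer: 00011
00001
01001
01101
01010
01110
00000

Derivation:
Simulating step by step:
Generation 0 (given above): 13 live cells
Generation 1: 13 live cells
(generation 1 grid is the final answer)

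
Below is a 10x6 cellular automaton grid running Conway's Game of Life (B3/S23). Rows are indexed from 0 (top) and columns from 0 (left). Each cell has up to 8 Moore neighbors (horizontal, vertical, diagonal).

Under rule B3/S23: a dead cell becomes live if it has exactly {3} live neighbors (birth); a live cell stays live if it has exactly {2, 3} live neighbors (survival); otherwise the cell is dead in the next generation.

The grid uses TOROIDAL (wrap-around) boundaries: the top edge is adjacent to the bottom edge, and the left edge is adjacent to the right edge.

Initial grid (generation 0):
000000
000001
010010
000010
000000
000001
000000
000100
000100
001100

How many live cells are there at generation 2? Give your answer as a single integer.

Answer: 6

Derivation:
Simulating step by step:
Generation 0 (given above): 9 live cells
Generation 1: 6 live cells
000000
000000
000011
000000
000000
000000
000000
000000
000110
001100
Generation 2: 6 live cells
000000
000000
000000
000000
000000
000000
000000
000000
001110
001110
Population at generation 2: 6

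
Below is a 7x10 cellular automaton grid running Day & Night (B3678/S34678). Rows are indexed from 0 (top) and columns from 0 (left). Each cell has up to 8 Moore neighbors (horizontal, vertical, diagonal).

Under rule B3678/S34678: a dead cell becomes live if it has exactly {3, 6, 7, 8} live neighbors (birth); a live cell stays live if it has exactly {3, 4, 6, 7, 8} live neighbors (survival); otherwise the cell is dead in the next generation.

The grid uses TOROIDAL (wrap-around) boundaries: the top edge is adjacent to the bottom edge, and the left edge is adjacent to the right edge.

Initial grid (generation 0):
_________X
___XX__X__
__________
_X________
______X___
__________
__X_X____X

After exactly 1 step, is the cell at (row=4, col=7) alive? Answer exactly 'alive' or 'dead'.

Answer: dead

Derivation:
Simulating step by step:
Generation 0 (given above): 9 live cells
Generation 1: 2 live cells
____X___X_
__________
__________
__________
__________
__________
__________

Cell (4,7) at generation 1: 0 -> dead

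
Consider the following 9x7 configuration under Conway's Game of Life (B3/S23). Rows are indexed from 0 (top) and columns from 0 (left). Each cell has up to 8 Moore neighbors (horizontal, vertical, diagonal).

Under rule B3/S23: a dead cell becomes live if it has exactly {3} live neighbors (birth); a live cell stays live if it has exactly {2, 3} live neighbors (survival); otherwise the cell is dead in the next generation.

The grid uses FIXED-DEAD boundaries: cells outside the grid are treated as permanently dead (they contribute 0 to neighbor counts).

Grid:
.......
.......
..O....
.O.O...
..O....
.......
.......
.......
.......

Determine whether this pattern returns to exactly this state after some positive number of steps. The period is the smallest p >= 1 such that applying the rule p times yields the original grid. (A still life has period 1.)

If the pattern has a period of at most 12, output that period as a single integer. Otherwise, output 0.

Answer: 1

Derivation:
Simulating and comparing each generation to the original:
Gen 0 (original, given above): 4 live cells
Gen 1: 4 live cells, MATCHES original -> period = 1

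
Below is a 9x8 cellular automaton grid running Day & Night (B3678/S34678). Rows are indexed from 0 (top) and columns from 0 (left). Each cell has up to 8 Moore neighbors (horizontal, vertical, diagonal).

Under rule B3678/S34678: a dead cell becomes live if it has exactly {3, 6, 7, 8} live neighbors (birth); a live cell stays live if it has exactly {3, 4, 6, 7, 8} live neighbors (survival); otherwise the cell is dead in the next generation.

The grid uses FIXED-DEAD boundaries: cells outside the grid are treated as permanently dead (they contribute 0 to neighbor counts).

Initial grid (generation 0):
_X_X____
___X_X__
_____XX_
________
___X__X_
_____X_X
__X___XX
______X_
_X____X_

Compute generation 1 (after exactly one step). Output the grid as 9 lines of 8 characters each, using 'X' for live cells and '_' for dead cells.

Answer: __X_X___
__X___X_
____X___
_____XX_
________
_______X
_____XXX
_____XX_
________

Derivation:
Simulating step by step:
Generation 0 (given above): 16 live cells
Generation 1: 13 live cells
(generation 1 grid is the final answer)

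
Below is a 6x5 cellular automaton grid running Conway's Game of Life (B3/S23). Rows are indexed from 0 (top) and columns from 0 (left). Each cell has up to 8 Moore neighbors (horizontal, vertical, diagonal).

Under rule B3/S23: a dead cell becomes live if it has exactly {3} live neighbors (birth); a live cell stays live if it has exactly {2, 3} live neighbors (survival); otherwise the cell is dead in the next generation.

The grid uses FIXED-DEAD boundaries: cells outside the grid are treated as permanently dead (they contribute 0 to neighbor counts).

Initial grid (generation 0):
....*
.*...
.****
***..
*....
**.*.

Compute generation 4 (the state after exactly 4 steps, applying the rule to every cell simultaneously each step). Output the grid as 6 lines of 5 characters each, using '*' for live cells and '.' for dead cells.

Simulating step by step:
Generation 0 (given above): 13 live cells
Generation 1: 6 live cells
.....
.*..*
...*.
*....
.....
**...
Generation 2: 2 live cells
.....
.....
.....
.....
**...
.....
Generation 3: 0 live cells
.....
.....
.....
.....
.....
.....
Generation 4: 0 live cells
(generation 4 grid is the final answer)

Answer: .....
.....
.....
.....
.....
.....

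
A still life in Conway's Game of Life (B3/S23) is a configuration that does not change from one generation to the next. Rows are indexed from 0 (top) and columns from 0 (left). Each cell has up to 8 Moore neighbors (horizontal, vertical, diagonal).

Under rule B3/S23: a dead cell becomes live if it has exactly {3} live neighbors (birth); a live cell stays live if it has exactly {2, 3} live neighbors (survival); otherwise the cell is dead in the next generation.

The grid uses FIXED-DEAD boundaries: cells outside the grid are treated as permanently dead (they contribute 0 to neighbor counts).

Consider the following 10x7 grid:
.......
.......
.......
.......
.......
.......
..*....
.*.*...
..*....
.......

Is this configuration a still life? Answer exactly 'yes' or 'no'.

Compute generation 1 and compare to generation 0 (given above):
Generation 1:
.......
.......
.......
.......
.......
.......
..*....
.*.*...
..*....
.......
The grids are IDENTICAL -> still life.

Answer: yes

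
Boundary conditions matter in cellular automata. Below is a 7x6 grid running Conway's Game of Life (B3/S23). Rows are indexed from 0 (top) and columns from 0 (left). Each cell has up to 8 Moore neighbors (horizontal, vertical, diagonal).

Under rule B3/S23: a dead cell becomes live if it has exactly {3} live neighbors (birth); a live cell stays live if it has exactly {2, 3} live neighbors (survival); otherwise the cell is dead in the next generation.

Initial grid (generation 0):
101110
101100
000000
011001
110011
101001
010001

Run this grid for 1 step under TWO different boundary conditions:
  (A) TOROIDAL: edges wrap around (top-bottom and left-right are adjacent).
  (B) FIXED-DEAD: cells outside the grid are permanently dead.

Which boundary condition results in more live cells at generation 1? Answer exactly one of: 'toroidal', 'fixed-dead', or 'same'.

Under TOROIDAL boundary, generation 1:
100010
001011
100100
011011
000110
001000
000000
Population = 14

Under FIXED-DEAD boundary, generation 1:
001010
001010
000100
111011
100111
101001
010000
Population = 18

Comparison: toroidal=14, fixed-dead=18 -> fixed-dead

Answer: fixed-dead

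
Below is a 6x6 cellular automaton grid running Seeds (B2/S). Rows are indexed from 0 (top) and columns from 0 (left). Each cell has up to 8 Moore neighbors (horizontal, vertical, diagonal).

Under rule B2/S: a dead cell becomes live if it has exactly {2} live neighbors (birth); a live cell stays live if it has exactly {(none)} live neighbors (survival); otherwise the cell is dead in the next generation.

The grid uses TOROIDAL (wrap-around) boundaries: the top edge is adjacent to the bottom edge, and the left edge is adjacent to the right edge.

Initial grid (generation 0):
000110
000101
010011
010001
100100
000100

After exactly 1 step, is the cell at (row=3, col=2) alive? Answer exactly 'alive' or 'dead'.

Answer: dead

Derivation:
Simulating step by step:
Generation 0 (given above): 12 live cells
Generation 1: 6 live cells
000001
000000
000100
000100
010001
000001

Cell (3,2) at generation 1: 0 -> dead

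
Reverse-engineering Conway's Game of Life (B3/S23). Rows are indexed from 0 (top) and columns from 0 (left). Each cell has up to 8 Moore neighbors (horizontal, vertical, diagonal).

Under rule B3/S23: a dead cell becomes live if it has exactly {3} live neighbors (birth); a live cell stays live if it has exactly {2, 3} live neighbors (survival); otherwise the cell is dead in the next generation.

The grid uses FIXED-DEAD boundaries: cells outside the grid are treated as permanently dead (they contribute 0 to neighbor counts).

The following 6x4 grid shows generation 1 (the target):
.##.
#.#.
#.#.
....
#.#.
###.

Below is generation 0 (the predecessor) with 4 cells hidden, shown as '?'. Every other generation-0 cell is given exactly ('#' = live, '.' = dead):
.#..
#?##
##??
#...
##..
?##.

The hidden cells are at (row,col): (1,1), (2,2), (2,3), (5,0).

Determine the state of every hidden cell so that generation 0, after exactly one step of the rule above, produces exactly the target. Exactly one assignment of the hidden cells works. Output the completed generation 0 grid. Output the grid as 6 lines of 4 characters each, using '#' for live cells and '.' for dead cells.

Hidden generation-0 cells (in order): (1,1), (2,2), (2,3), (5,0).
A hidden cell only influences target cells in its own 3x3 neighborhood. Try each of the 2^4 = 16 assignments, step the completed generation 0 forward once under B3/S23, and compare with the target:
  (1,1)=. (2,2)=. (2,3)=. (5,0)=. -> step reproduces the target at every cell -> ACCEPT
  (1,1)=. (2,2)=. (2,3)=. (5,0)=# -> step gives (4,0)='.' but target has '#' -> reject
  (1,1)=. (2,2)=. (2,3)=# (5,0)=. -> step gives (1,2)='.' but target has '#' -> reject
  (1,1)=. (2,2)=. (2,3)=# (5,0)=# -> step gives (1,2)='.' but target has '#' -> reject
  (1,1)=. (2,2)=# (2,3)=. (5,0)=. -> step gives (1,2)='.' but target has '#' -> reject
  (1,1)=. (2,2)=# (2,3)=. (5,0)=# -> step gives (1,2)='.' but target has '#' -> reject
  (1,1)=. (2,2)=# (2,3)=# (5,0)=. -> step gives (1,2)='.' but target has '#' -> reject
  (1,1)=. (2,2)=# (2,3)=# (5,0)=# -> step gives (1,2)='.' but target has '#' -> reject
  (1,1)=# (2,2)=. (2,3)=. (5,0)=. -> step gives (0,0)='#' but target has '.' -> reject
  (1,1)=# (2,2)=. (2,3)=. (5,0)=# -> step gives (0,0)='#' but target has '.' -> reject
  (1,1)=# (2,2)=. (2,3)=# (5,0)=. -> step gives (0,0)='#' but target has '.' -> reject
  (1,1)=# (2,2)=. (2,3)=# (5,0)=# -> step gives (0,0)='#' but target has '.' -> reject
  (1,1)=# (2,2)=# (2,3)=. (5,0)=. -> step gives (0,0)='#' but target has '.' -> reject
  (1,1)=# (2,2)=# (2,3)=. (5,0)=# -> step gives (0,0)='#' but target has '.' -> reject
  (1,1)=# (2,2)=# (2,3)=# (5,0)=. -> step gives (0,0)='#' but target has '.' -> reject
  (1,1)=# (2,2)=# (2,3)=# (5,0)=# -> step gives (0,0)='#' but target has '.' -> reject
Unique solution: (1,1)=dead, (2,2)=dead, (2,3)=dead, (5,0)=dead.
Check: live-neighbor counts of every cell in the completed generation 0:
2232
3531
3432
4520
3431
3321
Applying B3/S23 to generation 0 with these counts gives:
.##.
#.#.
#.#.
....
#.#.
###.
which matches the target exactly.

Answer: .#..
#.##
##..
#...
##..
.##.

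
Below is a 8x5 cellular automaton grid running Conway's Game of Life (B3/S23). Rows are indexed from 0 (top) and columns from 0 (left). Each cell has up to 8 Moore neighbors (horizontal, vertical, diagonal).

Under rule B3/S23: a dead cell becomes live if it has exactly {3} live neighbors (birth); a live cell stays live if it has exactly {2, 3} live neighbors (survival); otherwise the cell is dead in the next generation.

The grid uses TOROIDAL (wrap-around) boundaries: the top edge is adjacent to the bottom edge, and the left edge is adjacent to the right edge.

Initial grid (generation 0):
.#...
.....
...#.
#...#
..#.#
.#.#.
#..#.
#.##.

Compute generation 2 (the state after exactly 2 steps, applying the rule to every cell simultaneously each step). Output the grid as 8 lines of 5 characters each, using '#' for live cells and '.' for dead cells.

Answer: .###.
.....
#...#
.#..#
..#..
...#.
#..#.
#..#.

Derivation:
Simulating step by step:
Generation 0 (given above): 13 live cells
Generation 1: 16 live cells
.##..
.....
....#
#...#
.##.#
##.#.
#..#.
#.##.
Generation 2: 13 live cells
(generation 2 grid is the final answer)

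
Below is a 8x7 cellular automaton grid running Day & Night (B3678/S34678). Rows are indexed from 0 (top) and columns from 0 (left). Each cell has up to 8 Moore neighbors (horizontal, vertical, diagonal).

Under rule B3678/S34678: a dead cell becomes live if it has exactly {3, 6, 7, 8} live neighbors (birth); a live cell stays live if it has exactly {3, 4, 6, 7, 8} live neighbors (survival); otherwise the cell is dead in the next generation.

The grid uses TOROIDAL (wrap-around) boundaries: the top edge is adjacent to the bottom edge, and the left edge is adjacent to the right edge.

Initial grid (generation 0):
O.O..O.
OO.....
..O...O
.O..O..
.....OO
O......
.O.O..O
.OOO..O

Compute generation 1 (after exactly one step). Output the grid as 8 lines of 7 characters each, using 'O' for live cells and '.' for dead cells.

Simulating step by step:
Generation 0 (given above): 19 live cells
Generation 1: 18 live cells
(generation 1 grid is the final answer)

Answer: OOOO...
OOO....
.......
O.....O
O......
O....O.
.O.....
.O.OOOO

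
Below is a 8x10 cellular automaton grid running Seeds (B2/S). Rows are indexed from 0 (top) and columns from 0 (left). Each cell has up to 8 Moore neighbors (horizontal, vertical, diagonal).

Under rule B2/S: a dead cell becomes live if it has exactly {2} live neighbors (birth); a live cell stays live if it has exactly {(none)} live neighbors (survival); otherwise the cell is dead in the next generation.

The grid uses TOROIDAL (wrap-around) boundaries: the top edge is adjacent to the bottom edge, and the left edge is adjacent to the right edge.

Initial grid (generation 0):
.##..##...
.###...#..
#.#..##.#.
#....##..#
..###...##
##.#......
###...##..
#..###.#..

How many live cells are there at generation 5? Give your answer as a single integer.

Simulating step by step:
Generation 0 (given above): 35 live cells
Generation 1: 10 live cells
........#.
........##
..........
..........
......##..
.....##...
........#.
........##
Generation 2: 9 live cells
#.........
.......#..
........##
......##..
..........
........#.
.....##...
..........
Generation 3: 10 live cells
..........
#.........
..........
.........#
......#.#.
.....###..
.......#..
.....##...
Generation 4: 10 live cells
.....##...
..........
#........#
.......##.
.........#
..........
....#...#.
.......#..
Generation 5: 12 live cells
.......#..
#....##..#
.......#..
..........
.......#..
........##
.......#..
....#...#.
Population at generation 5: 12

Answer: 12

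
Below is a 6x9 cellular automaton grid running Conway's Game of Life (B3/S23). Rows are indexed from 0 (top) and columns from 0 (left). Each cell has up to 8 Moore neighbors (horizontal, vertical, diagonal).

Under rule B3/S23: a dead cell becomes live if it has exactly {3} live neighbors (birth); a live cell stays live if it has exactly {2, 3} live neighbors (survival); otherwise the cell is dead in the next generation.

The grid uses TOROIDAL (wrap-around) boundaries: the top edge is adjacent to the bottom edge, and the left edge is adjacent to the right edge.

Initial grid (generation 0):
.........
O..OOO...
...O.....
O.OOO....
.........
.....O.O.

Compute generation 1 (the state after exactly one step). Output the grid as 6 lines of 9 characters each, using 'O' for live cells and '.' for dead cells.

Answer: .....OO..
...OO....
.O...O...
..OOO....
...OO....
.........

Derivation:
Simulating step by step:
Generation 0 (given above): 11 live cells
Generation 1: 11 live cells
(generation 1 grid is the final answer)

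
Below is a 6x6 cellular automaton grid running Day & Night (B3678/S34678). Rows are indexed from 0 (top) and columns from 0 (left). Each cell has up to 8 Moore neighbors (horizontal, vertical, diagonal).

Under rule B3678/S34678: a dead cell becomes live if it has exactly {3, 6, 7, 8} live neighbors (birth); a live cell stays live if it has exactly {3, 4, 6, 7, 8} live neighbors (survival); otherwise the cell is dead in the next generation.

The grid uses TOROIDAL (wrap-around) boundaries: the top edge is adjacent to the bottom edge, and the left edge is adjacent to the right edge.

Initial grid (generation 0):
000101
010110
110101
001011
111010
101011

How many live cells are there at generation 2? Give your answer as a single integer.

Answer: 28

Derivation:
Simulating step by step:
Generation 0 (given above): 20 live cells
Generation 1: 22 live cells
010111
000100
110111
111010
101111
101010
Generation 2: 28 live cells
100111
010110
110111
110111
111111
101111
Population at generation 2: 28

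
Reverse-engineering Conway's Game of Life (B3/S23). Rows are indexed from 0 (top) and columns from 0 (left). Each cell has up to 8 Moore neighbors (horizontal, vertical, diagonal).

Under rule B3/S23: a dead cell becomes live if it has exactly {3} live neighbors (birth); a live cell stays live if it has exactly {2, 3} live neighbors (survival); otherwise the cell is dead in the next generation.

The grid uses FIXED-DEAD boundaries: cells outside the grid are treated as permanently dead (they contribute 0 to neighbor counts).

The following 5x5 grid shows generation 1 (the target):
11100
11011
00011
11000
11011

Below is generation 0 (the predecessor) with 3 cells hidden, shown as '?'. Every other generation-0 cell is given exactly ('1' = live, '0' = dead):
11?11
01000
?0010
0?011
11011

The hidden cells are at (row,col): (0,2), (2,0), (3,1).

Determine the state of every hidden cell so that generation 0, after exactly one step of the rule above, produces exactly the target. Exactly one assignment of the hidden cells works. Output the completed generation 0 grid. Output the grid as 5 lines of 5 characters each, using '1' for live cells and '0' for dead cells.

Hidden generation-0 cells (in order): (0,2), (2,0), (3,1).
A hidden cell only influences target cells in its own 3x3 neighborhood. Try each of the 2^3 = 8 assignments, step the completed generation 0 forward once under B3/S23, and compare with the target:
  (0,2)=0 (2,0)=0 (3,1)=0 -> step gives (2,2)='1' but target has '0' -> reject
  (0,2)=0 (2,0)=0 (3,1)=1 -> step reproduces the target at every cell -> ACCEPT
  (0,2)=0 (2,0)=1 (3,1)=0 -> step gives (1,0)='0' but target has '1' -> reject
  (0,2)=0 (2,0)=1 (3,1)=1 -> step gives (1,0)='0' but target has '1' -> reject
  (0,2)=1 (2,0)=0 (3,1)=0 -> step gives (0,3)='1' but target has '0' -> reject
  (0,2)=1 (2,0)=0 (3,1)=1 -> step gives (0,3)='1' but target has '0' -> reject
  (0,2)=1 (2,0)=1 (3,1)=0 -> step gives (0,3)='1' but target has '0' -> reject
  (0,2)=1 (2,0)=1 (3,1)=1 -> step gives (0,3)='1' but target has '0' -> reject
Unique solution: (0,2)=dead, (2,0)=dead, (3,1)=live.
Check: live-neighbor counts of every cell in the completed generation 0:
22311
32433
22423
32544
22433
Applying B3/S23 to generation 0 with these counts gives:
11100
11011
00011
11000
11011
which matches the target exactly.

Answer: 11011
01000
00010
01011
11011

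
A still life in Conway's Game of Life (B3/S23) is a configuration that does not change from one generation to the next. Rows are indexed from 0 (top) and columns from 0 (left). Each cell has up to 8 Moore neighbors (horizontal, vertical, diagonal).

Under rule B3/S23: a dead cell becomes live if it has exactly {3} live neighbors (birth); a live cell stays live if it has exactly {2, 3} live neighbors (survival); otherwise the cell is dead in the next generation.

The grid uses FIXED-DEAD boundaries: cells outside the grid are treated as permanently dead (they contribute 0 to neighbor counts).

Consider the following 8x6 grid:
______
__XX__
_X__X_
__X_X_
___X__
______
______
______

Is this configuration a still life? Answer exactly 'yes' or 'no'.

Compute generation 1 and compare to generation 0 (given above):
Generation 1:
______
__XX__
_X__X_
__X_X_
___X__
______
______
______
The grids are IDENTICAL -> still life.

Answer: yes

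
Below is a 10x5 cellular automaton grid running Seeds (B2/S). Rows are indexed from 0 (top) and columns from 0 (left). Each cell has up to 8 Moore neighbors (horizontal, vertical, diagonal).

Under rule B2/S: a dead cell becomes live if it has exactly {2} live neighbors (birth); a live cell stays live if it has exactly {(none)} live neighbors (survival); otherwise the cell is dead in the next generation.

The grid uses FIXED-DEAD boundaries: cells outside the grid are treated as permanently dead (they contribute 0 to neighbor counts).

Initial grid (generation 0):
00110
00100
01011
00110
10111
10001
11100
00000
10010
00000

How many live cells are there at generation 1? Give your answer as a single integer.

Answer: 4

Derivation:
Simulating step by step:
Generation 0 (given above): 19 live cells
Generation 1: 4 live cells
01000
00000
00000
10000
00000
00000
00010
00010
00000
00000
Population at generation 1: 4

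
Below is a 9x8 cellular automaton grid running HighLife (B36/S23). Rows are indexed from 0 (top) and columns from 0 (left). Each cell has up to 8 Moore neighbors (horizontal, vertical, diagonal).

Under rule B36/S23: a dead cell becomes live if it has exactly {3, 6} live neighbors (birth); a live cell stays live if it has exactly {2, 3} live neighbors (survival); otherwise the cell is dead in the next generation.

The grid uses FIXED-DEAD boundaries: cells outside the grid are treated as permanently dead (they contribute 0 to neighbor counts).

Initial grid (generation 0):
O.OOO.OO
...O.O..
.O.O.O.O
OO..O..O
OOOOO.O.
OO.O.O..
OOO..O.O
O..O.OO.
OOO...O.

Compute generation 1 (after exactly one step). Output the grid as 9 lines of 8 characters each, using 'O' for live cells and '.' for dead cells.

Simulating step by step:
Generation 0 (given above): 39 live cells
Generation 1: 28 live cells
(generation 1 grid is the final answer)

Answer: ..OOOOO.
.O..OO.O
OO.O.O..
..O....O
......O.
.....O..
...O.O..
...OOO.O
OOO..OO.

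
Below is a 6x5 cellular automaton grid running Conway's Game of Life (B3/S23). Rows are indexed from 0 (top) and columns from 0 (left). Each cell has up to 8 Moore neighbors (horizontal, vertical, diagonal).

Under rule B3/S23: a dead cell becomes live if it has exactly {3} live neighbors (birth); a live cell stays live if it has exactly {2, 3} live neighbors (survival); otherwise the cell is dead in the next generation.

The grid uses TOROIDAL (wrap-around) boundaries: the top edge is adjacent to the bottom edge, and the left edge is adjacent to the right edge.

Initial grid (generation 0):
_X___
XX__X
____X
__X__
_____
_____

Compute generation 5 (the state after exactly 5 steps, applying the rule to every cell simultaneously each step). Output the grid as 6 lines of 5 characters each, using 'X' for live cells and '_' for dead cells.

Answer: _____
___X_
_X___
_X___
_____
_____

Derivation:
Simulating step by step:
Generation 0 (given above): 6 live cells
Generation 1: 6 live cells
_X___
_X__X
_X_XX
_____
_____
_____
Generation 2: 7 live cells
X____
_X_XX
__XXX
_____
_____
_____
Generation 3: 7 live cells
X___X
_X___
X_X_X
___X_
_____
_____
Generation 4: 10 live cells
X____
_X_X_
XXXXX
___XX
_____
_____
Generation 5: 3 live cells
(generation 5 grid is the final answer)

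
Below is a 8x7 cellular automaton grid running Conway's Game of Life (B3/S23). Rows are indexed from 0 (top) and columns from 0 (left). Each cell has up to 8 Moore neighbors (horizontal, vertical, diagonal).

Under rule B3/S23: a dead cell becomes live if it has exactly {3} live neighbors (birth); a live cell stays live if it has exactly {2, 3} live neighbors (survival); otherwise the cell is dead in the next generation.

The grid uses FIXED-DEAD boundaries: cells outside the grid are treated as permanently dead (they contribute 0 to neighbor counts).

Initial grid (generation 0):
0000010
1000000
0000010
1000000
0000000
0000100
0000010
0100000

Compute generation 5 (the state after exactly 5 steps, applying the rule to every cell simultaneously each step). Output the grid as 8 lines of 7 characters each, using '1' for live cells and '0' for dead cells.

Answer: 0000000
0000000
0000000
0000000
0000000
0000000
0000000
0000000

Derivation:
Simulating step by step:
Generation 0 (given above): 7 live cells
Generation 1: 0 live cells
0000000
0000000
0000000
0000000
0000000
0000000
0000000
0000000
Generation 2: 0 live cells
0000000
0000000
0000000
0000000
0000000
0000000
0000000
0000000
Generation 3: 0 live cells
0000000
0000000
0000000
0000000
0000000
0000000
0000000
0000000
Generation 4: 0 live cells
0000000
0000000
0000000
0000000
0000000
0000000
0000000
0000000
Generation 5: 0 live cells
(generation 5 grid is the final answer)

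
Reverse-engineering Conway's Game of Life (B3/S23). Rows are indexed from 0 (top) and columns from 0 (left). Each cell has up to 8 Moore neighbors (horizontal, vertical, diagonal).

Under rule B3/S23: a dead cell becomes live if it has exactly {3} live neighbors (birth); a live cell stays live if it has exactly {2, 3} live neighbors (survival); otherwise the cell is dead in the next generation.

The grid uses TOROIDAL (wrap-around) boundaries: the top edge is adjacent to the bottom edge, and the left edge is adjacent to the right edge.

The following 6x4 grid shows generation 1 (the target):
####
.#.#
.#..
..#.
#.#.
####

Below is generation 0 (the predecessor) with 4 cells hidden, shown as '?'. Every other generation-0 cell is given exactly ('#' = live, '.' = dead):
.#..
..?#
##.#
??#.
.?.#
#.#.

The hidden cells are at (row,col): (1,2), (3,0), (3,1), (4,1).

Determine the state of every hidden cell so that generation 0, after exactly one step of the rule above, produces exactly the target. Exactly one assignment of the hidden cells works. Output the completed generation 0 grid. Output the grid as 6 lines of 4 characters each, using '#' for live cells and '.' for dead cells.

Hidden generation-0 cells (in order): (1,2), (3,0), (3,1), (4,1).
A hidden cell only influences target cells in its own 3x3 neighborhood. Try each of the 2^4 = 16 assignments, step the completed generation 0 forward once under B3/S23, and compare with the target:
  (1,2)=. (3,0)=. (3,1)=. (4,1)=. -> step gives (2,0)='#' but target has '.' -> reject
  (1,2)=. (3,0)=. (3,1)=. (4,1)=# -> step gives (2,0)='#' but target has '.' -> reject
  (1,2)=. (3,0)=. (3,1)=# (4,1)=. -> step gives (2,3)='#' but target has '.' -> reject
  (1,2)=. (3,0)=. (3,1)=# (4,1)=# -> step gives (2,3)='#' but target has '.' -> reject
  (1,2)=. (3,0)=# (3,1)=. (4,1)=. -> step reproduces the target at every cell -> ACCEPT
  (1,2)=. (3,0)=# (3,1)=. (4,1)=# -> step gives (3,2)='.' but target has '#' -> reject
  (1,2)=. (3,0)=# (3,1)=# (4,1)=. -> step gives (2,1)='.' but target has '#' -> reject
  (1,2)=. (3,0)=# (3,1)=# (4,1)=# -> step gives (2,1)='.' but target has '#' -> reject
  (1,2)=# (3,0)=. (3,1)=. (4,1)=. -> step gives (0,2)='.' but target has '#' -> reject
  (1,2)=# (3,0)=. (3,1)=. (4,1)=# -> step gives (0,2)='.' but target has '#' -> reject
  (1,2)=# (3,0)=. (3,1)=# (4,1)=. -> step gives (0,2)='.' but target has '#' -> reject
  (1,2)=# (3,0)=. (3,1)=# (4,1)=# -> step gives (0,2)='.' but target has '#' -> reject
  (1,2)=# (3,0)=# (3,1)=. (4,1)=. -> step gives (0,2)='.' but target has '#' -> reject
  (1,2)=# (3,0)=# (3,1)=. (4,1)=# -> step gives (0,2)='.' but target has '#' -> reject
  (1,2)=# (3,0)=# (3,1)=# (4,1)=. -> step gives (0,2)='.' but target has '#' -> reject
  (1,2)=# (3,0)=# (3,1)=# (4,1)=# -> step gives (0,2)='.' but target has '#' -> reject
Unique solution: (1,2)=dead, (3,0)=live, (3,1)=dead, (4,1)=dead.
Check: live-neighbor counts of every cell in the completed generation 0:
3233
5342
4344
4435
3434
2323
Applying B3/S23 to generation 0 with these counts gives:
####
.#.#
.#..
..#.
#.#.
####
which matches the target exactly.

Answer: .#..
...#
##.#
#.#.
...#
#.#.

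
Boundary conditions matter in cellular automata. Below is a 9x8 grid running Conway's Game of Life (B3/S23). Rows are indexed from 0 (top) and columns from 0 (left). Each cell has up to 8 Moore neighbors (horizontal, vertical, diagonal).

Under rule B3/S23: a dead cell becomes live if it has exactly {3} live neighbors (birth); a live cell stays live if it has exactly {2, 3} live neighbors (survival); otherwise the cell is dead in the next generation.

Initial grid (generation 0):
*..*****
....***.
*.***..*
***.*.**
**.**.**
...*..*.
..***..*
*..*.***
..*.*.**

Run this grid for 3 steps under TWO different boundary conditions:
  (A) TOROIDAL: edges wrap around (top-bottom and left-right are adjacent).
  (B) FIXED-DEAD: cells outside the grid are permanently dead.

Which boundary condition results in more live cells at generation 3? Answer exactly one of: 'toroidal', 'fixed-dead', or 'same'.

Answer: fixed-dead

Derivation:
Under TOROIDAL boundary, generation 3:
..*.....
*.*.....
.**.....
........
........
**......
*......*
*......*
.*......
Population = 12

Under FIXED-DEAD boundary, generation 3:
.***....
.*.*....
...*....
........
........
.**.....
.*.*....
.***....
........
Population = 13

Comparison: toroidal=12, fixed-dead=13 -> fixed-dead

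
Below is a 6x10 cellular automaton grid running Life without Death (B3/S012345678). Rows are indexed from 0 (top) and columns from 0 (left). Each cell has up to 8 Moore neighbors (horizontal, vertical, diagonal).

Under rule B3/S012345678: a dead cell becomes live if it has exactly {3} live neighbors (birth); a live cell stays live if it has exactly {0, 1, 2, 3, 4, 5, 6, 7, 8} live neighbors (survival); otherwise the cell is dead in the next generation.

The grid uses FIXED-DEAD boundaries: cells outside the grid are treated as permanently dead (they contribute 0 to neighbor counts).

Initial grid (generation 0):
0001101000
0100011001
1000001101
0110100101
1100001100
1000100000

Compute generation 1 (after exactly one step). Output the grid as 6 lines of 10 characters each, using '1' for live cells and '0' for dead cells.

Simulating step by step:
Generation 0 (given above): 22 live cells
Generation 1: 31 live cells
(generation 1 grid is the final answer)

Answer: 0001101000
0100111011
1010001101
0110110101
1111011110
1100100000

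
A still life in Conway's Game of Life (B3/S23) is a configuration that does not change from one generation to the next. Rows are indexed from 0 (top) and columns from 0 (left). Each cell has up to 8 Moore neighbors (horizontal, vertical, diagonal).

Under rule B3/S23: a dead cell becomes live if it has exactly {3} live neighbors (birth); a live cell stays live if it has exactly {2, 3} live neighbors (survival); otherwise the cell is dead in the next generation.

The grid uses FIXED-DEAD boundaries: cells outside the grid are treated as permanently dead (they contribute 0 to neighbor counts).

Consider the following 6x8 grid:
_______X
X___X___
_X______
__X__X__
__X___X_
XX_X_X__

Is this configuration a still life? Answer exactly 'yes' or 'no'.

Compute generation 1 and compare to generation 0 (given above):
Generation 1:
________
________
_X______
_XX_____
__XXXXX_
_XX_____
Cell (0,7) differs: gen0=1 vs gen1=0 -> NOT a still life.

Answer: no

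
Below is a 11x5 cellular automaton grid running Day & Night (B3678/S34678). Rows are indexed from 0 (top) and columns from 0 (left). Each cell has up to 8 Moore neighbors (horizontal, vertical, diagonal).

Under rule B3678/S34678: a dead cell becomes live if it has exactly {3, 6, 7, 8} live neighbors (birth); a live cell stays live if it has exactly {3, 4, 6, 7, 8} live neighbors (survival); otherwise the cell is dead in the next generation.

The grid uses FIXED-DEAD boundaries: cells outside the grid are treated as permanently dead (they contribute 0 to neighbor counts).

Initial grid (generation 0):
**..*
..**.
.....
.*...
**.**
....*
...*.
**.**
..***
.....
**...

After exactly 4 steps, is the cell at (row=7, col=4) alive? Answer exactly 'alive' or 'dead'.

Simulating step by step:
Generation 0 (given above): 21 live cells
Generation 1: 19 live cells
..**.
.*...
..*..
*.*..
..*..
..*.*
..**.
....*
.****
.***.
.....
Generation 2: 15 live cells
.....
...*.
.....
...*.
.....
.**..
...**
.*.**
.*..*
.*.**
..*..
Generation 3: 11 live cells
.....
.....
.....
.....
..*..
...*.
.*.**
...**
*...*
...*.
...*.
Generation 4: 9 live cells
.....
.....
.....
.....
.....
...**
...**
..***
....*
....*
.....

Cell (7,4) at generation 4: 1 -> alive

Answer: alive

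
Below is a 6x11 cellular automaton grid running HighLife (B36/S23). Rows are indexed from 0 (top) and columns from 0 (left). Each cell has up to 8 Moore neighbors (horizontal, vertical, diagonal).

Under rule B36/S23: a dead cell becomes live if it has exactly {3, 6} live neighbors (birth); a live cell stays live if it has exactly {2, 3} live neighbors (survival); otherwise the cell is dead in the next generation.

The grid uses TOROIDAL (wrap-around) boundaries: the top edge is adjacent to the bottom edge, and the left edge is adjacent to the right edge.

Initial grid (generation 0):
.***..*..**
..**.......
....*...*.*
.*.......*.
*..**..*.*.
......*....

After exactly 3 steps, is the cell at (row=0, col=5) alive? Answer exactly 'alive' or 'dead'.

Simulating step by step:
Generation 0 (given above): 19 live cells
Generation 1: 23 live cells
.*.*.......
**..*.....*
..**.....*.
*..**....*.
........*.*
**..******.
Generation 2: 30 live cells
*..*..****.
**..*.....*
..*......*.
..***...**.
.*.*..*....
***.*******
Generation 3: 19 live cells
.*.*.......
****...*...
*.*.*...**.
.*..*...**.
..*...*....
....*......

Cell (0,5) at generation 3: 0 -> dead

Answer: dead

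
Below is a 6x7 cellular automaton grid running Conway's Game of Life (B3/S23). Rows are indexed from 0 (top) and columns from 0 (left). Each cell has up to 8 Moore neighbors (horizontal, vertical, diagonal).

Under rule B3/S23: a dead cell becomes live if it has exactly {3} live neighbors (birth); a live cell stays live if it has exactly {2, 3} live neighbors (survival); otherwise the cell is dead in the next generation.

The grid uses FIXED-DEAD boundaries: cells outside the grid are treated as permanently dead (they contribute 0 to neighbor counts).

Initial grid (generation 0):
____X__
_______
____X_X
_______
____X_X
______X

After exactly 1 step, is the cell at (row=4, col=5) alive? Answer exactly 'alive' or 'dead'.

Simulating step by step:
Generation 0 (given above): 6 live cells
Generation 1: 3 live cells
_______
_____X_
_______
_______
_____X_
_____X_

Cell (4,5) at generation 1: 1 -> alive

Answer: alive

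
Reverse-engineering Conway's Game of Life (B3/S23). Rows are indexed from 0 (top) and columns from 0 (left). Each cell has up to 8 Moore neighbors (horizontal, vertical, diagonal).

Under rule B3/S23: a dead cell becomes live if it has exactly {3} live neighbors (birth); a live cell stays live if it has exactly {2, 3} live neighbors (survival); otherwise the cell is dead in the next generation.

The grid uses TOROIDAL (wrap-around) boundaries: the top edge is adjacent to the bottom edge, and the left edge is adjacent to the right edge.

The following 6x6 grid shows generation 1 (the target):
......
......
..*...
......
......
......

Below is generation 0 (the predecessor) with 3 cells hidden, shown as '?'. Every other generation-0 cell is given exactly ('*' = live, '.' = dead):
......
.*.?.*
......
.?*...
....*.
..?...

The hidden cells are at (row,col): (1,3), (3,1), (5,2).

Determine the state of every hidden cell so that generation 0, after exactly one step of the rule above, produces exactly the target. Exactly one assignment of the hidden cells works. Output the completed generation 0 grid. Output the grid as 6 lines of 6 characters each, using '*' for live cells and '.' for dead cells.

Hidden generation-0 cells (in order): (1,3), (3,1), (5,2).
A hidden cell only influences target cells in its own 3x3 neighborhood. Try each of the 2^3 = 8 assignments, step the completed generation 0 forward once under B3/S23, and compare with the target:
  (1,3)=. (3,1)=. (5,2)=. -> step gives (2,2)='.' but target has '*' -> reject
  (1,3)=. (3,1)=. (5,2)=* -> step gives (2,2)='.' but target has '*' -> reject
  (1,3)=. (3,1)=* (5,2)=. -> step gives (2,0)='*' but target has '.' -> reject
  (1,3)=. (3,1)=* (5,2)=* -> step gives (2,0)='*' but target has '.' -> reject
  (1,3)=* (3,1)=. (5,2)=. -> step reproduces the target at every cell -> ACCEPT
  (1,3)=* (3,1)=. (5,2)=* -> step gives (0,2)='*' but target has '.' -> reject
  (1,3)=* (3,1)=* (5,2)=. -> step gives (2,0)='*' but target has '.' -> reject
  (1,3)=* (3,1)=* (5,2)=* -> step gives (0,2)='*' but target has '.' -> reject
Unique solution: (1,3)=live, (3,1)=dead, (5,2)=dead.
Check: live-neighbor counts of every cell in the completed generation 0:
212121
202020
223221
010211
011201
000111
Applying B3/S23 to generation 0 with these counts gives:
......
......
..*...
......
......
......
which matches the target exactly.

Answer: ......
.*.*.*
......
..*...
....*.
......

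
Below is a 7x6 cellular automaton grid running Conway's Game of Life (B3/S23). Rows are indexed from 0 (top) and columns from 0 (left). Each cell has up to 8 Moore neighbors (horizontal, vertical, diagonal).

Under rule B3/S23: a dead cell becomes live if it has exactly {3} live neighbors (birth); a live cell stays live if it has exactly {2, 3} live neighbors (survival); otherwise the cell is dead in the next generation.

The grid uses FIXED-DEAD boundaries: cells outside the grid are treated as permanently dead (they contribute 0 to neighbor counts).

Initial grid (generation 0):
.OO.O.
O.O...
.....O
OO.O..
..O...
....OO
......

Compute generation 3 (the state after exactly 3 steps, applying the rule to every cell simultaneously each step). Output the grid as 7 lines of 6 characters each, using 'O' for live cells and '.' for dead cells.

Answer: ......
......
......
......
.O.O..
..OO..
......

Derivation:
Simulating step by step:
Generation 0 (given above): 12 live cells
Generation 1: 13 live cells
.OOO..
..OO..
O.O...
.OO...
.OOOO.
......
......
Generation 2: 7 live cells
.O.O..
......
......
O.....
.O.O..
..OO..
......
Generation 3: 4 live cells
(generation 3 grid is the final answer)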